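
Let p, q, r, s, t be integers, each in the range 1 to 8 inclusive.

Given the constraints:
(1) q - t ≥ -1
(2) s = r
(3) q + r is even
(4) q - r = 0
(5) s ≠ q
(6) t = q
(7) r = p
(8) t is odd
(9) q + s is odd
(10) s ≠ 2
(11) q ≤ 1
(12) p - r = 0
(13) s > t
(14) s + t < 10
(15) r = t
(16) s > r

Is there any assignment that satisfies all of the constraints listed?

Unsatisfiable

From constraints 2, 6, and 15, s = r = t = q, so s = q. But constraint 5 says s ≠ q. Contradiction.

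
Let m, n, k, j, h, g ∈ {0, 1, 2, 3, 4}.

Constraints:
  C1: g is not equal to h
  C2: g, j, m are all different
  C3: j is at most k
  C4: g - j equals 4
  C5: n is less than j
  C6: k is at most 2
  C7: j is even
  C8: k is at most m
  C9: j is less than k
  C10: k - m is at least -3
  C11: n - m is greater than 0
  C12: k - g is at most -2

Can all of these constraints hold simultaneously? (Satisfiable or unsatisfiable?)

Constraints 5, 8, 9, and 11 give j < k, k ≤ m, m < n, n < j. Chaining: j < k ≤ m < n < j, which forces j < j — impossible.

Unsatisfiable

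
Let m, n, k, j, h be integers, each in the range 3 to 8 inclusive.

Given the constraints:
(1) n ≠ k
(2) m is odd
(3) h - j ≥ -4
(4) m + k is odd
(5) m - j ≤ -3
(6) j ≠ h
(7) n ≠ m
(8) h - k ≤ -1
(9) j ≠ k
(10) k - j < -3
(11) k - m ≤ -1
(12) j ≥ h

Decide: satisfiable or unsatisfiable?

Unsatisfiable

Constraints 3, 5, 8, and 11 give k − h ≥ 1, h − j ≥ -4, j − m ≥ 3, m − k ≥ 1.
Adding all 4 inequalities: the left sides telescope to 0, and the right sides sum to 1 + (-4) + 3 + 1 = 1. So 0 ≥ 1, which is false.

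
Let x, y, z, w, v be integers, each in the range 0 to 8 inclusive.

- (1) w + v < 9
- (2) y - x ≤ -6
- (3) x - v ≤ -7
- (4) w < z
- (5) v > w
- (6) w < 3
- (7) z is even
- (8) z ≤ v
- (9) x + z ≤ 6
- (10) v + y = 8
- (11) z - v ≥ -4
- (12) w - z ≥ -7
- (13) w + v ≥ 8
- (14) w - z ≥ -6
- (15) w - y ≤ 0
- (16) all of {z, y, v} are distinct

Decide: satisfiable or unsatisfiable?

Unsatisfiable

Constraints 2, 3, 11, 12, and 15 give x − y ≥ 6, y − w ≥ 0, w − z ≥ -7, z − v ≥ -4, v − x ≥ 7.
Adding all 5 inequalities: the left sides telescope to 0, and the right sides sum to 6 + 0 + (-7) + (-4) + 7 = 2. So 0 ≥ 2, which is false.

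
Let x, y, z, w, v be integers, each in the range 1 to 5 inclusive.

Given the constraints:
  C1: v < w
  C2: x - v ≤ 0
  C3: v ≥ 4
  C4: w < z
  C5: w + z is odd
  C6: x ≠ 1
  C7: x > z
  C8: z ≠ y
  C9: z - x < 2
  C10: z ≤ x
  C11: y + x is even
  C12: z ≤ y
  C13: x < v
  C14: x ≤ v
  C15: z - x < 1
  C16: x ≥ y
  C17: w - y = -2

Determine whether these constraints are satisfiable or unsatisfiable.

Constraints 1, 4, 12, 13, and 16 give y ≤ x, x < v, v < w, w < z, z ≤ y. Chaining: y ≤ x < v < w < z ≤ y, which forces y < y — impossible.

Unsatisfiable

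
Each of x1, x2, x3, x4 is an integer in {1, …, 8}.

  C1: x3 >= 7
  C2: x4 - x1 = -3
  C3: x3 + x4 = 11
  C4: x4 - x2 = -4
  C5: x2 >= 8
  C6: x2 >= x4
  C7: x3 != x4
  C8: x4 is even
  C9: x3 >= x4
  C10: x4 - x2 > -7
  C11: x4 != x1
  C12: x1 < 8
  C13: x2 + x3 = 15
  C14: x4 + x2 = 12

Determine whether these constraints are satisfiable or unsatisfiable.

Satisfiable

Try x1 = 7, x2 = 8, x3 = 7, x4 = 4.
Check constraint 2: x4 - x1 = -3; constraint 3: x3 + x4 = 11. The remaining constraints are straightforward to verify.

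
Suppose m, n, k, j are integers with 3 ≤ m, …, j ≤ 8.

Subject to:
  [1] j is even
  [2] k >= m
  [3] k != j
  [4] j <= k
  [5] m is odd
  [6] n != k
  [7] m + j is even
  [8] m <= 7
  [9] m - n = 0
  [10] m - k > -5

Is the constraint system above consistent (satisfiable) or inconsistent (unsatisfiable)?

Constraint 5 makes m odd and constraint 1 makes j even, so m + j must be odd. Constraint 7 says m + j is even — contradiction.

Unsatisfiable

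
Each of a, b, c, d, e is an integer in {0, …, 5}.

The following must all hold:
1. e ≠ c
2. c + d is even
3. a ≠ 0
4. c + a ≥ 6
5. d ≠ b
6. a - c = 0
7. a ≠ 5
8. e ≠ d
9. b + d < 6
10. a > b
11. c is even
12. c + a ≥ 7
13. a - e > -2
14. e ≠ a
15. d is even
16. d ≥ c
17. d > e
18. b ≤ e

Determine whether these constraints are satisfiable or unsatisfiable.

Take a = 4, b = 1, c = 4, d = 4, e = 3. Then constraint 4: c + a = 8; constraint 6: a - c = 0, and every other listed constraint is also met.

Satisfiable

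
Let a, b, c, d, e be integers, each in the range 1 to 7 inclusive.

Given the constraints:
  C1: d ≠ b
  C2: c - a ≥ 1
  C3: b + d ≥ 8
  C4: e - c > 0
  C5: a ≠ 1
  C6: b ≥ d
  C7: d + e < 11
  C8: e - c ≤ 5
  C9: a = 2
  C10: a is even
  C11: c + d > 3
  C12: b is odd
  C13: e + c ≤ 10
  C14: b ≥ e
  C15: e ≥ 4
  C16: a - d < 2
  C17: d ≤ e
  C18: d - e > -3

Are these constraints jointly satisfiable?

Satisfiable

Setting (a, b, c, d, e) = (2, 7, 3, 3, 5) satisfies everything: constraint 2: c - a = 1; constraint 3: b + d = 10; constraint 4: e - c = 2, and the others follow.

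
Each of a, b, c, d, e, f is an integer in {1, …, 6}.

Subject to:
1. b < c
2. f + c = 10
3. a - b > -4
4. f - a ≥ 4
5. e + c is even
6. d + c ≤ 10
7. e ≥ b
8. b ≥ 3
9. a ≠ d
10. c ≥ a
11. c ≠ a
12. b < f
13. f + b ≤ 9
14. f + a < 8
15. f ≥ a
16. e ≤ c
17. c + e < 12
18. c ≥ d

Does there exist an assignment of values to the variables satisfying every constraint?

Take a = 1, b = 4, c = 5, d = 4, e = 5, f = 5. Then constraint 2: f + c = 10; constraint 3: a - b = -3, and every other listed constraint is also met.

Satisfiable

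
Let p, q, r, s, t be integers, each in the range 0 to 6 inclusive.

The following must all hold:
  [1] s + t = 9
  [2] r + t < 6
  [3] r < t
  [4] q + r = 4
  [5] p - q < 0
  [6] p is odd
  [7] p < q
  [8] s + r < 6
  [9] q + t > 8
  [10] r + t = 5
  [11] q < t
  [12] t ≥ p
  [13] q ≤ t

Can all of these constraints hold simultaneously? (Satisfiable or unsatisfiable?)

Satisfiable

Setting (p, q, r, s, t) = (1, 4, 0, 4, 5) satisfies everything: constraint 1: s + t = 9; constraint 2: r + t = 5, and the others follow.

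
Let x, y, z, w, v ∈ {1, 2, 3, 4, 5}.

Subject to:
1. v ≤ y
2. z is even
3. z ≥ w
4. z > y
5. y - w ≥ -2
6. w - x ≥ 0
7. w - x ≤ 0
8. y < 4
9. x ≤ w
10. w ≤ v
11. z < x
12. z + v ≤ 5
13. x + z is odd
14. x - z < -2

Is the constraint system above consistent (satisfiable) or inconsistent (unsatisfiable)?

Constraints 1, 4, 6, 10, and 11 give y < z, z < x, x ≤ w, w ≤ v, v ≤ y. Chaining: y < z < x ≤ w ≤ v ≤ y, which forces y < y — impossible.

Unsatisfiable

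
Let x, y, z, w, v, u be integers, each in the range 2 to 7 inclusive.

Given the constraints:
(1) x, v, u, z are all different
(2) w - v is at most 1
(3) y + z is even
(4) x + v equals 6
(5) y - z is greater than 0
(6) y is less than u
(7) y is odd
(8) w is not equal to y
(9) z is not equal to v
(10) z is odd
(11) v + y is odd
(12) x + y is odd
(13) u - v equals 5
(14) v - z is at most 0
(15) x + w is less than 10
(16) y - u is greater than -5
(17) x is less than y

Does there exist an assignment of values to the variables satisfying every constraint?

One satisfying assignment is x = 4, y = 5, z = 3, w = 3, v = 2, u = 7.
For the less obvious constraints — constraint 2: w - v = 1; constraint 4: x + v = 6; constraint 5: y - z = 2 — and the others hold by inspection.

Satisfiable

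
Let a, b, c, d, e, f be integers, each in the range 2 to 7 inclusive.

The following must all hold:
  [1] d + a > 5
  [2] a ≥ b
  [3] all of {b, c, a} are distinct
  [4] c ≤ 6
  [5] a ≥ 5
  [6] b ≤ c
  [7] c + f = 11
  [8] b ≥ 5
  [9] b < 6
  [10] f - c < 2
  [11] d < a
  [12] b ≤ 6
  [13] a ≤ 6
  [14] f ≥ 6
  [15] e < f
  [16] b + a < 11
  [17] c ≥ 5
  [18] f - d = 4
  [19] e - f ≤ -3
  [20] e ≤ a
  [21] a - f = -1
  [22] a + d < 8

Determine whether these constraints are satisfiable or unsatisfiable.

Constraints 4, 5, 8, 12, 13, and 17 confine each of b, c, a to the 2 values {5, 6}.
Constraint 3 requires all 3 of them to be distinct, but only 2 values are available — impossible by the pigeonhole principle.

Unsatisfiable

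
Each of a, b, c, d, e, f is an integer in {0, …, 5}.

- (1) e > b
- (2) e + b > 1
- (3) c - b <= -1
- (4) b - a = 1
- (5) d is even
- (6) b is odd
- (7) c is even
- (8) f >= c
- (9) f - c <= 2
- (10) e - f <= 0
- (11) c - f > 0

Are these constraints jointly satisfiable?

Constraints 1, 3, 10, and 11 give e ≤ f, f < c, c < b, b < e. Chaining: e ≤ f < c < b < e, which forces e < e — impossible.

Unsatisfiable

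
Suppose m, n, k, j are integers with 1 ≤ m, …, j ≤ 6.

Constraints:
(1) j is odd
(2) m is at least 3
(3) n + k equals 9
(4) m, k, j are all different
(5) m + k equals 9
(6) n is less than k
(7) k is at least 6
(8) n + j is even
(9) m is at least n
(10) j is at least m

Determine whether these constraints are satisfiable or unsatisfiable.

Setting (m, n, k, j) = (3, 3, 6, 5) satisfies everything: constraint 3: n + k = 9; constraint 5: m + k = 9, and the others follow.

Satisfiable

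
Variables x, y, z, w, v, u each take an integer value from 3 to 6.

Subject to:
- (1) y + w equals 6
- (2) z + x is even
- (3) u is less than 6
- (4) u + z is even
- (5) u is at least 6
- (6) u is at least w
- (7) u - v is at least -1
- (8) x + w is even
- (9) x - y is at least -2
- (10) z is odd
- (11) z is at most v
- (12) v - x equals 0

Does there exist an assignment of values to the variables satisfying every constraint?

Unsatisfiable

From constraint 5: u ≥ 6. From constraint 3: u ≤ 5. But 5 < 6, so no value of u works.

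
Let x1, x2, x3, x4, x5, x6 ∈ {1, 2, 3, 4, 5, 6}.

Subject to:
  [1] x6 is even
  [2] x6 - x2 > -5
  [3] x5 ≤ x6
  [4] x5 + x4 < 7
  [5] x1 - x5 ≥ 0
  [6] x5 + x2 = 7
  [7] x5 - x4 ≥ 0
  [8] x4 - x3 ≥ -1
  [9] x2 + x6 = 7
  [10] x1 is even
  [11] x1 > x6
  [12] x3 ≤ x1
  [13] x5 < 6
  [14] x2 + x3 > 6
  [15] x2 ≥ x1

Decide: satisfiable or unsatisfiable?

Setting (x1, x2, x3, x4, x5, x6) = (4, 5, 2, 2, 2, 2) satisfies everything: constraint 2: x6 - x2 = -3; constraint 4: x5 + x4 = 4, and the others follow.

Satisfiable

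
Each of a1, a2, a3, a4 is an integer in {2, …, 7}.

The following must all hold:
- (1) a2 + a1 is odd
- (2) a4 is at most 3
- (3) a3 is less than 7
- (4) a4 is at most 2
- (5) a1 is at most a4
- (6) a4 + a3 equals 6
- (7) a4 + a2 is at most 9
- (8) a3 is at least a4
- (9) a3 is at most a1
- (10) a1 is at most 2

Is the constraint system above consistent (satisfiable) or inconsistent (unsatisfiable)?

Unsatisfiable

From constraint 4: a4 ≤ 2. From constraints 9 and 10: a3 ≤ a1 ≤ 2. Hence a4 + a3 ≤ 4. But constraint 6 requires a4 + a3 = 6, and 6 > 4. Contradiction.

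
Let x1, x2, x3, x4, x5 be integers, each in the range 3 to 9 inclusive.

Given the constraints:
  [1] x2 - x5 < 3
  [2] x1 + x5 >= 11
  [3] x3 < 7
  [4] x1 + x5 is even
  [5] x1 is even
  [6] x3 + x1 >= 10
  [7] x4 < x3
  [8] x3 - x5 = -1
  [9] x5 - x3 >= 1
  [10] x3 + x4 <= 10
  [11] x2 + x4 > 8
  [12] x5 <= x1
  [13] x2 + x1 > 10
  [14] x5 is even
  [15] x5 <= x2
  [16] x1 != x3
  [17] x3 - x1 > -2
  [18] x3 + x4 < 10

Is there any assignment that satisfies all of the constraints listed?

Try x1 = 6, x2 = 7, x3 = 5, x4 = 3, x5 = 6.
Check constraint 1: x2 - x5 = 1; constraint 2: x1 + x5 = 12; constraint 6: x3 + x1 = 11. The remaining constraints are straightforward to verify.

Satisfiable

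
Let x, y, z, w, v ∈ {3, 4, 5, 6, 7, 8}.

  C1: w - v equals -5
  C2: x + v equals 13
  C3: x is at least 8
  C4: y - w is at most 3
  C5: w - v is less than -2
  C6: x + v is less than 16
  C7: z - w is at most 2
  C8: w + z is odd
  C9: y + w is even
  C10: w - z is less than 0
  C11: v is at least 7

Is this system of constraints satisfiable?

Unsatisfiable

From constraint 3: x ≥ 8. From constraint 11: v ≥ 7. Hence x + v ≥ 15. But constraint 2 requires x + v = 13, and 13 < 15. Contradiction.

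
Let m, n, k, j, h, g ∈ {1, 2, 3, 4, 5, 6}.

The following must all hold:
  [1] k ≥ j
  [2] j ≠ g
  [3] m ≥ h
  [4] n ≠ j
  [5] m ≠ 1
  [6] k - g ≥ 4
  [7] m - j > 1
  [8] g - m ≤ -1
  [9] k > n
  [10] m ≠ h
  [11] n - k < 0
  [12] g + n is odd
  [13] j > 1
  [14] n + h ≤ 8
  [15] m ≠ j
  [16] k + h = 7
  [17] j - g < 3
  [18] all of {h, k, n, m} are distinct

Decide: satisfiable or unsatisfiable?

Try m = 5, n = 4, k = 6, j = 3, h = 1, g = 1.
Check constraint 6: k - g = 5; constraint 7: m - j = 2; constraint 8: g - m = -4. The remaining constraints are straightforward to verify.

Satisfiable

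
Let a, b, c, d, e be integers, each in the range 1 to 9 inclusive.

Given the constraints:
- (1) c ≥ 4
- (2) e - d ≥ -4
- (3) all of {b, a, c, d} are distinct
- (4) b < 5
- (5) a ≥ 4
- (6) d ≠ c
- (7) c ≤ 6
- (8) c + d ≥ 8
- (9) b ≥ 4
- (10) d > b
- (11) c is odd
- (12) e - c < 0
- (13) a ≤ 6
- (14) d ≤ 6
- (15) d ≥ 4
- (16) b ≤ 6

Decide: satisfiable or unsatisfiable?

Constraints 1, 5, 7, 9, 13, 14, 15, and 16 confine each of b, a, c, d to the 3 values {4, …, 6}.
Constraint 3 requires all 4 of them to be distinct, but only 3 values are available — impossible by the pigeonhole principle.

Unsatisfiable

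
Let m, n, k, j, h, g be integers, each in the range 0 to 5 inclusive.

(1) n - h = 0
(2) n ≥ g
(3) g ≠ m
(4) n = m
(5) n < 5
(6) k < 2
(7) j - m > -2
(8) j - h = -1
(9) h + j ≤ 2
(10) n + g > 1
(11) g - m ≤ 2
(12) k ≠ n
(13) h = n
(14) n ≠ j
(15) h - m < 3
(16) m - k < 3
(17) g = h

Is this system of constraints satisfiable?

Unsatisfiable

From constraints 4, 13, and 17, g = h = n = m, so g = m. But constraint 3 says g ≠ m. Contradiction.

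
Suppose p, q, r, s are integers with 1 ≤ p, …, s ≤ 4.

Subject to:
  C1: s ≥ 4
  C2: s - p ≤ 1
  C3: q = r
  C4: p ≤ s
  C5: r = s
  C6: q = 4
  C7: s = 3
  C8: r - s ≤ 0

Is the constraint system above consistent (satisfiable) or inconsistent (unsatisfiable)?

Constraint 6 fixes q = 4 and constraint 7 fixes s = 3. Constraints 3 and 5 give q = r = s, so q = s. But 4 ≠ 3 — contradiction.

Unsatisfiable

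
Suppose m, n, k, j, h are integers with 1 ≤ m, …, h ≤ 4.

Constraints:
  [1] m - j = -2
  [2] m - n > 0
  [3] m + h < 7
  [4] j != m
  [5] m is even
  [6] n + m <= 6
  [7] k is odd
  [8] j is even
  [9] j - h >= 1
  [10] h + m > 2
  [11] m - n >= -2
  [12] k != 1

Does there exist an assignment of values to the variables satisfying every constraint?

Setting (m, n, k, j, h) = (2, 1, 3, 4, 2) satisfies everything: constraint 1: m - j = -2; constraint 2: m - n = 1, and the others follow.

Satisfiable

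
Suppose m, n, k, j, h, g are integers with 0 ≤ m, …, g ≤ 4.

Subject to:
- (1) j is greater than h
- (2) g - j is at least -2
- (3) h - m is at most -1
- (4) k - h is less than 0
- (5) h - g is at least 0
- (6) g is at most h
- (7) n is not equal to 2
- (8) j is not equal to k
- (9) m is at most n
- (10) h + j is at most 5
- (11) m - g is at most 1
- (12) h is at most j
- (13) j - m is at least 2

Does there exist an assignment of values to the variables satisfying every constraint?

Constraints 2, 3, 5, and 13 give j − m ≥ 2, m − h ≥ 1, h − g ≥ 0, g − j ≥ -2.
Adding all 4 inequalities: the left sides telescope to 0, and the right sides sum to 2 + 1 + 0 + (-2) = 1. So 0 ≥ 1, which is false.

Unsatisfiable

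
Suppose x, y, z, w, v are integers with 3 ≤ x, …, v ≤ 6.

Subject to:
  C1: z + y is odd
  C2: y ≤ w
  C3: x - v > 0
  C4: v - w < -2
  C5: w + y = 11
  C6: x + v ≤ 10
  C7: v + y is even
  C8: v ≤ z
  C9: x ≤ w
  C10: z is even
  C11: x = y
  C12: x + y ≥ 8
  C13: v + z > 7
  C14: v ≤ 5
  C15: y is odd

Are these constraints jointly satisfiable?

The assignment x = 5, y = 5, z = 6, w = 6, v = 3 works:
  constraint 3 holds since x - v = 2.
  constraint 4 holds since v - w = -3.
  constraint 5 holds since w + y = 11.
The rest check out directly.

Satisfiable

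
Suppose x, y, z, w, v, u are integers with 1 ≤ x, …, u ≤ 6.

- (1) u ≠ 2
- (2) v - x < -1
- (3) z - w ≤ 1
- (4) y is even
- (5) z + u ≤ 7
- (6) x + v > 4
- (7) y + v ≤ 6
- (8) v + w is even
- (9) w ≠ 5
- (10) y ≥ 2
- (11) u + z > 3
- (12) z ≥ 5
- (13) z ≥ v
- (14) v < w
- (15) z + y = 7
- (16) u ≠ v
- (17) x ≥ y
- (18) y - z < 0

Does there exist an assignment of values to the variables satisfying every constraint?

Satisfiable

Take x = 4, y = 2, z = 5, w = 6, v = 2, u = 1. Then constraint 2: v - x = -2; constraint 3: z - w = -1, and every other listed constraint is also met.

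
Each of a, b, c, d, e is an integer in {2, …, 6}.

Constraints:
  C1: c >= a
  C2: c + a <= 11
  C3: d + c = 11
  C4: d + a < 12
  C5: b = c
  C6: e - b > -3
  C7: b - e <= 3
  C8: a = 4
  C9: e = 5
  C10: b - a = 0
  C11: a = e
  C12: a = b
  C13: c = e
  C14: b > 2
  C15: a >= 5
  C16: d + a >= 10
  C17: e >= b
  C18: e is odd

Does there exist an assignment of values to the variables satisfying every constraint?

Constraint 8 fixes a = 4 and constraint 9 fixes e = 5. Constraints 5, 12, and 13 give a = b = c = e, so a = e. But 4 ≠ 5 — contradiction.

Unsatisfiable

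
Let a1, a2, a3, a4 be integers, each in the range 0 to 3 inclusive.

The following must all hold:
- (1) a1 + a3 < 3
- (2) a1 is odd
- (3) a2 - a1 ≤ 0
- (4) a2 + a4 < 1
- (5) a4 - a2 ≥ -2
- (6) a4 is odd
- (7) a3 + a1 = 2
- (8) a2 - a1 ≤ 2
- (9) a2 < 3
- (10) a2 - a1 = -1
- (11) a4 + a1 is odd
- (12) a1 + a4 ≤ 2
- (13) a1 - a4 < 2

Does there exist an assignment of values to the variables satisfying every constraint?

Constraint 6 makes a4 odd and constraint 2 makes a1 odd, so a4 + a1 must be even. Constraint 11 says a4 + a1 is odd — contradiction.

Unsatisfiable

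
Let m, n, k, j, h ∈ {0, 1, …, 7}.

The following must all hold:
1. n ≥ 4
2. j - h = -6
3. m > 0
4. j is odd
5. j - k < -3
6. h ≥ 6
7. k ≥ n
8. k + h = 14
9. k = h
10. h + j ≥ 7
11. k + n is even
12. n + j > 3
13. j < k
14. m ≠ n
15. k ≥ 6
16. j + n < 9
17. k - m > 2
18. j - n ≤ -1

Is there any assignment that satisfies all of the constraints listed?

Try m = 3, n = 5, k = 7, j = 1, h = 7.
Check constraint 2: j - h = -6; constraint 5: j - k = -6. The remaining constraints are straightforward to verify.

Satisfiable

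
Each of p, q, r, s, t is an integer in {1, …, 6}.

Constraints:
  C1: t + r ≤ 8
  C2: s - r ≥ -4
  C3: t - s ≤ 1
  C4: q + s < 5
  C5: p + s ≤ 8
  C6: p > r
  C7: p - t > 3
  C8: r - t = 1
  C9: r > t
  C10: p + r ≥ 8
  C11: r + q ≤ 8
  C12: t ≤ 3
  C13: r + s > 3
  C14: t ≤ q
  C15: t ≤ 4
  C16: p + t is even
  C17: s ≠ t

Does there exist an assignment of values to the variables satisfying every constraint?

The assignment p = 6, q = 3, r = 3, s = 1, t = 2 works:
  constraint 1 holds since t + r = 5.
  constraint 2 holds since s - r = -2.
  constraint 3 holds since t - s = 1.
The rest check out directly.

Satisfiable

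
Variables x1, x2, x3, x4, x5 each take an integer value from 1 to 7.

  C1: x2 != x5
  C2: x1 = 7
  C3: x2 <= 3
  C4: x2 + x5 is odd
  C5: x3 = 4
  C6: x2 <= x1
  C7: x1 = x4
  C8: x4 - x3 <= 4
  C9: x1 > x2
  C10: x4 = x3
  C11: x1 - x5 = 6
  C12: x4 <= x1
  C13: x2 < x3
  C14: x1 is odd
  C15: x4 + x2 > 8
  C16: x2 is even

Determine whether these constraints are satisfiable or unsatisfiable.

Constraint 2 fixes x1 = 7 and constraint 5 fixes x3 = 4. Constraints 7 and 10 give x1 = x4 = x3, so x1 = x3. But 7 ≠ 4 — contradiction.

Unsatisfiable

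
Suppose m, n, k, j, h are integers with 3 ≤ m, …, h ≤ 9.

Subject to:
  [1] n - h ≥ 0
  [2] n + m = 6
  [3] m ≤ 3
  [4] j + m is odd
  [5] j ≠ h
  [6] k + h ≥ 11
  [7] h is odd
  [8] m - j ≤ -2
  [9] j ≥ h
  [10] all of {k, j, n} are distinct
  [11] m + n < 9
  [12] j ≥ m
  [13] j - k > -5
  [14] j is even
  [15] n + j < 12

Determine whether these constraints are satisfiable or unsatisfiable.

Satisfiable

Setting (m, n, k, j, h) = (3, 3, 9, 6, 3) satisfies everything: constraint 1: n - h = 0; constraint 2: n + m = 6; constraint 6: k + h = 12, and the others follow.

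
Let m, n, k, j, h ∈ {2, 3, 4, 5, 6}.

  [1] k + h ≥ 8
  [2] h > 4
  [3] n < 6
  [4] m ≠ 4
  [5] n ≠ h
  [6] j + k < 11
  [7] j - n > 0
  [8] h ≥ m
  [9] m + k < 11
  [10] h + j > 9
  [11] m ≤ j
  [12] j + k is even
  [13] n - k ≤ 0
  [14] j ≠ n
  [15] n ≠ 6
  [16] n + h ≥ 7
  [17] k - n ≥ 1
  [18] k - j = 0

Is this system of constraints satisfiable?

Satisfiable

Try m = 3, n = 3, k = 5, j = 5, h = 5.
Check constraint 1: k + h = 10; constraint 6: j + k = 10. The remaining constraints are straightforward to verify.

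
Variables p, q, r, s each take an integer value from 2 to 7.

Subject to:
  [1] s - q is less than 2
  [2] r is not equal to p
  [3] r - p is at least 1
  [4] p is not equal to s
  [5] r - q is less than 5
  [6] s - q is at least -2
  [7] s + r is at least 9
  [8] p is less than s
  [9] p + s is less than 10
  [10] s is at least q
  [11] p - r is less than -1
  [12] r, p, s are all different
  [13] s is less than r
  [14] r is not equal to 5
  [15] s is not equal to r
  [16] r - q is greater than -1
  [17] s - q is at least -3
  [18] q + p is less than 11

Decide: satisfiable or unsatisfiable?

Satisfiable

One satisfying assignment is p = 3, q = 5, r = 7, s = 5.
For the less obvious constraints — constraint 1: s - q = 0; constraint 3: r - p = 4 — and the others hold by inspection.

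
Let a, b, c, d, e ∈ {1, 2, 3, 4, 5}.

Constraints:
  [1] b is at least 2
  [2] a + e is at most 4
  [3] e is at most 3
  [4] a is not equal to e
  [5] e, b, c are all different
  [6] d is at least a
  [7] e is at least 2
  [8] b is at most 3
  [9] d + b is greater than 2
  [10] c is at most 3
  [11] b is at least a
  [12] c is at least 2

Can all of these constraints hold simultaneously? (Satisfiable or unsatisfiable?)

Unsatisfiable

Constraints 1, 3, 7, 8, 10, and 12 confine each of e, b, c to the 2 values {2, 3}.
Constraint 5 requires all 3 of them to be distinct, but only 2 values are available — impossible by the pigeonhole principle.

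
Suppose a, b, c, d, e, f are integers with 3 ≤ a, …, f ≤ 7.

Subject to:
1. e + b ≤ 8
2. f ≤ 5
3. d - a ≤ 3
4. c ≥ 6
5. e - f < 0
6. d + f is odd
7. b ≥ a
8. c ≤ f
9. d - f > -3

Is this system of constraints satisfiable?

Unsatisfiable

From constraints 4 and 8: f ≥ c and c ≥ 6, so f ≥ 6. From constraint 2: f ≤ 5. But 5 < 6, so no value of f works.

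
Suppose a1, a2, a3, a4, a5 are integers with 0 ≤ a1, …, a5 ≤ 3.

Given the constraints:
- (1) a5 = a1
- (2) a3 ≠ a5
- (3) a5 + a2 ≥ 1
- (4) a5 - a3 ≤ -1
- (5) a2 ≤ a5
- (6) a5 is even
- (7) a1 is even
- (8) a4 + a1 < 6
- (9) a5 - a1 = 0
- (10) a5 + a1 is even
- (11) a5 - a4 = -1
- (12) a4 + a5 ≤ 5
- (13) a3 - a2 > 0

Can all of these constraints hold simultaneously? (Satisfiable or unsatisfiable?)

Satisfiable

Take a1 = 2, a2 = 2, a3 = 3, a4 = 3, a5 = 2. Then constraint 3: a5 + a2 = 4; constraint 4: a5 - a3 = -1; constraint 8: a4 + a1 = 5, and every other listed constraint is also met.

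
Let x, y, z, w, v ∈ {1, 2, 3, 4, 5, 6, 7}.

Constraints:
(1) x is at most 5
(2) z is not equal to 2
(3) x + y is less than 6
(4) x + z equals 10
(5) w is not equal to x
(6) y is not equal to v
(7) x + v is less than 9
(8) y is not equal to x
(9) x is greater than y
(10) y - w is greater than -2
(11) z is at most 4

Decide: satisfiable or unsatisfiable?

Unsatisfiable

From constraint 1: x ≤ 5. From constraint 11: z ≤ 4. Hence x + z ≤ 9. But constraint 4 requires x + z = 10, and 10 > 9. Contradiction.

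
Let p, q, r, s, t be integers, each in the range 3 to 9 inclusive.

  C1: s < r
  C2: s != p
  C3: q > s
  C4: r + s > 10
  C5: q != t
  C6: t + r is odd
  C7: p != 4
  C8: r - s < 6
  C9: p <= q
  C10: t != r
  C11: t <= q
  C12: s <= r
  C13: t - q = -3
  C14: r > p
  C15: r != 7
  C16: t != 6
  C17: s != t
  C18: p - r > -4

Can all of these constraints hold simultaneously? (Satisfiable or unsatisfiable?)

Satisfiable

One satisfying assignment is p = 6, q = 6, r = 8, s = 5, t = 3.
For the less obvious constraints — constraint 4: r + s = 13; constraint 8: r - s = 3; constraint 13: t - q = -3 — and the others hold by inspection.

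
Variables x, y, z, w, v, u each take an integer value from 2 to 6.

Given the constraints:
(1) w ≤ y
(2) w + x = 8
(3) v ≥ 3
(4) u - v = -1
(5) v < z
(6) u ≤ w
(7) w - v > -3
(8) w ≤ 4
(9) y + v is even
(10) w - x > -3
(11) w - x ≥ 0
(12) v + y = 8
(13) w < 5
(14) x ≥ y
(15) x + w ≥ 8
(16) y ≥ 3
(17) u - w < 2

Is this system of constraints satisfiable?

The assignment x = 4, y = 4, z = 6, w = 4, v = 4, u = 3 works:
  constraint 2 holds since w + x = 8.
  constraint 4 holds since u - v = -1.
  constraint 7 holds since w - v = 0.
The rest check out directly.

Satisfiable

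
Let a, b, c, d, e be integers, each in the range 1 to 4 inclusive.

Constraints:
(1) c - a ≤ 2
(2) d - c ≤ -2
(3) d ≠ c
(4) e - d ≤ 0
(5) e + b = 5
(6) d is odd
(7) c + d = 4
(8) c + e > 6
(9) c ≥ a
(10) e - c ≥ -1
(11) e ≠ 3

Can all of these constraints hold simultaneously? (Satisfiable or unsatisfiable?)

Constraints 2, 4, and 10 give e − c ≥ -1, c − d ≥ 2, d − e ≥ 0.
Adding all 3 inequalities: the left sides telescope to 0, and the right sides sum to (-1) + 2 + 0 = 1. So 0 ≥ 1, which is false.

Unsatisfiable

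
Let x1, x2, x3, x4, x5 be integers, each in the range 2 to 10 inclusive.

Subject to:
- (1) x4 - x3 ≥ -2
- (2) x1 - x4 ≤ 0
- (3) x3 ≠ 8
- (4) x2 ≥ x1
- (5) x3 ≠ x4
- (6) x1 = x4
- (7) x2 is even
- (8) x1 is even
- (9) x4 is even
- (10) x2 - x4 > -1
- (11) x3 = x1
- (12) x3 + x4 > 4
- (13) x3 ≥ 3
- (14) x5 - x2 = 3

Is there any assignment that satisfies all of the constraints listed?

From constraints 6 and 11, x3 = x1 = x4, so x3 = x4. But constraint 5 says x3 ≠ x4. Contradiction.

Unsatisfiable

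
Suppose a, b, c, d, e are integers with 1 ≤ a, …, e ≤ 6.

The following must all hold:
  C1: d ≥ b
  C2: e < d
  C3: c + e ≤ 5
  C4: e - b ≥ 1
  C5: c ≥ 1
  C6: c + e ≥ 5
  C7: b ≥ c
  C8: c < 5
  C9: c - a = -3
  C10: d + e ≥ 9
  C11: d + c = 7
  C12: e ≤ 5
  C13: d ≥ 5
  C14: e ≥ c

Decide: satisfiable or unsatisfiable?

Satisfiable

Try a = 4, b = 1, c = 1, d = 6, e = 4.
Check constraint 3: c + e = 5; constraint 4: e - b = 3; constraint 6: c + e = 5. The remaining constraints are straightforward to verify.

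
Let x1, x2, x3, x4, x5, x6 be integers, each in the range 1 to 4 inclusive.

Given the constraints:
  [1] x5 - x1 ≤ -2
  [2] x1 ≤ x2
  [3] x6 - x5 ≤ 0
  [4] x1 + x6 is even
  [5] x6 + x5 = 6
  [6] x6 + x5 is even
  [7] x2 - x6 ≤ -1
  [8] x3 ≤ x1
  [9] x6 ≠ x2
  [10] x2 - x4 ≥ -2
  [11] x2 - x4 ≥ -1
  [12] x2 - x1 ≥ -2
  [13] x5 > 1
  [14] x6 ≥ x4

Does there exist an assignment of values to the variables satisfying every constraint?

Unsatisfiable

Constraints 1, 3, 7, and 12 give x1 − x5 ≥ 2, x5 − x6 ≥ 0, x6 − x2 ≥ 1, x2 − x1 ≥ -2.
Adding all 4 inequalities: the left sides telescope to 0, and the right sides sum to 2 + 0 + 1 + (-2) = 1. So 0 ≥ 1, which is false.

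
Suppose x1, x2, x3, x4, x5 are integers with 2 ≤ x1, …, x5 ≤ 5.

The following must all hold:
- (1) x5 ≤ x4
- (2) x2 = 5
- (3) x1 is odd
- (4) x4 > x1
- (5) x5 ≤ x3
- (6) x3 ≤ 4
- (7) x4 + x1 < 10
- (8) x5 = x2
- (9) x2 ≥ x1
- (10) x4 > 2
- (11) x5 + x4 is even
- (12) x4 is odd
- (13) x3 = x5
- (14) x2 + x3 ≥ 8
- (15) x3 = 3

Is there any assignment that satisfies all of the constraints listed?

Unsatisfiable

Constraint 15 fixes x3 = 3 and constraint 2 fixes x2 = 5. Constraints 8 and 13 give x3 = x5 = x2, so x3 = x2. But 3 ≠ 5 — contradiction.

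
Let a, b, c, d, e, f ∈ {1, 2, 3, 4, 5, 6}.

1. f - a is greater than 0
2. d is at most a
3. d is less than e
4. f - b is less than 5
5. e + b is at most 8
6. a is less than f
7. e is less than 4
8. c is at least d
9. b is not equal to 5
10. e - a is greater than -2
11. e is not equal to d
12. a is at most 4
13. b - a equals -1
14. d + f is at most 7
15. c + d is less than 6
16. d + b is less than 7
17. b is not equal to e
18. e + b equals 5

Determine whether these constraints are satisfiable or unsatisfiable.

Satisfiable

Take a = 3, b = 2, c = 2, d = 2, e = 3, f = 4. Then constraint 1: f - a = 1; constraint 4: f - b = 2; constraint 5: e + b = 5, and every other listed constraint is also met.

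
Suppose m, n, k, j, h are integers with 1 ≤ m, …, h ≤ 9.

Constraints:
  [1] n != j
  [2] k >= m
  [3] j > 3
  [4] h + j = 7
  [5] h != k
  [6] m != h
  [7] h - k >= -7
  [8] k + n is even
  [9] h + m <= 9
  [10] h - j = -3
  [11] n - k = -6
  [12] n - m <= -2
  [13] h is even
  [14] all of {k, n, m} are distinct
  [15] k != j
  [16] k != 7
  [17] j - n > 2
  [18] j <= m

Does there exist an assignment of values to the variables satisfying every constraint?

The assignment m = 5, n = 2, k = 8, j = 5, h = 2 works:
  constraint 4 holds since h + j = 7.
  constraint 7 holds since h - k = -6.
The rest check out directly.

Satisfiable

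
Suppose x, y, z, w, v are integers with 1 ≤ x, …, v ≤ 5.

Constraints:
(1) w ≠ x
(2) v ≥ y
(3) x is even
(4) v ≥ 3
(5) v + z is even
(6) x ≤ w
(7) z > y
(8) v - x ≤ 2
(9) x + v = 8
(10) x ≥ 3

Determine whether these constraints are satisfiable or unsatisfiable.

Satisfiable

The assignment x = 4, y = 1, z = 4, w = 5, v = 4 works:
  constraint 3 holds since x = 4 is even.
  constraint 8 holds since v - x = 0.
  constraint 9 holds since x + v = 8.
The rest check out directly.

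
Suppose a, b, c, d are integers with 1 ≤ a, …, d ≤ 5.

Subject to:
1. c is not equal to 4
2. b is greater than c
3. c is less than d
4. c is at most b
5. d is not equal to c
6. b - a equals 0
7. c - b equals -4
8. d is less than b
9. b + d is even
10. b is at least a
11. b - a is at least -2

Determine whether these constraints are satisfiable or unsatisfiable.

Satisfiable

The assignment a = 5, b = 5, c = 1, d = 3 works:
  constraint 6 holds since b - a = 0.
  constraint 7 holds since c - b = -4.
  constraint 11 holds since b - a = 0.
The rest check out directly.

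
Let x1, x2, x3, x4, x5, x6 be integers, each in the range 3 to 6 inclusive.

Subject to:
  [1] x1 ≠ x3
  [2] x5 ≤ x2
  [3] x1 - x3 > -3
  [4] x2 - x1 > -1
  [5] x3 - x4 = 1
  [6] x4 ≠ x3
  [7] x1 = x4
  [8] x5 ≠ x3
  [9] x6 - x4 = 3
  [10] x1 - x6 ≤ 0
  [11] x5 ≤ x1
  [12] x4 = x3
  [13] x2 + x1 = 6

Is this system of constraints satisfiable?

From constraints 7 and 12, x1 = x4 = x3, so x1 = x3. But constraint 1 says x1 ≠ x3. Contradiction.

Unsatisfiable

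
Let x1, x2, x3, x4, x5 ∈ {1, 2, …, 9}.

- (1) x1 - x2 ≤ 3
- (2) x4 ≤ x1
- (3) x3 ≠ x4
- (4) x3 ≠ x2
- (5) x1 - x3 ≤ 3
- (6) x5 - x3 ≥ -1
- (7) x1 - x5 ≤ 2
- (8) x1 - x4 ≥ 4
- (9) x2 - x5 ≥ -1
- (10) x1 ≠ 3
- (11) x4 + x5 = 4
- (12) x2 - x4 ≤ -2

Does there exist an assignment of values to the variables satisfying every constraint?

Constraints 5, 6, 8, 9, and 12 give x2 − x5 ≥ -1, x5 − x3 ≥ -1, x3 − x1 ≥ -3, x1 − x4 ≥ 4, x4 − x2 ≥ 2.
Adding all 5 inequalities: the left sides telescope to 0, and the right sides sum to (-1) + (-1) + (-3) + 4 + 2 = 1. So 0 ≥ 1, which is false.

Unsatisfiable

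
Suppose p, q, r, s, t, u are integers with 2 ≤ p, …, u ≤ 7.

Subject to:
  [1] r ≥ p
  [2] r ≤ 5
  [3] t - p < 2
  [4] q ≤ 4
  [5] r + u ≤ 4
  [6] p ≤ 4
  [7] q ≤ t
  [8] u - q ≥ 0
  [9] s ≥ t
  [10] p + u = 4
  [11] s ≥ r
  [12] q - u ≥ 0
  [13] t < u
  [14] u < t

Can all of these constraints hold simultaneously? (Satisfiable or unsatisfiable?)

Unsatisfiable

Constraints 7, 12, and 13 give q ≤ t, t < u, u ≤ q. Chaining: q ≤ t < u ≤ q, which forces q < q — impossible.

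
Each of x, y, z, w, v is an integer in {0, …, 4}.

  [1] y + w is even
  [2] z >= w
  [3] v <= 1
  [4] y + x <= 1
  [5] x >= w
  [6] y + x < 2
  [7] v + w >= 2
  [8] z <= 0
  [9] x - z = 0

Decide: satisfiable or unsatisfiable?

From constraint 3: v ≤ 1. From constraints 2 and 8: w ≤ z ≤ 0. Hence v + w ≤ 1. But constraint 7 requires v + w ≥ 2, and 2 > 1. Contradiction.

Unsatisfiable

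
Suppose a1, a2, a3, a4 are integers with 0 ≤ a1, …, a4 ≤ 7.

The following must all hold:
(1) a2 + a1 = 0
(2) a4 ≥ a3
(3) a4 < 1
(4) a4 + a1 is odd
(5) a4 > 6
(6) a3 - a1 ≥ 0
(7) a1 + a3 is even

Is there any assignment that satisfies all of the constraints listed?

Unsatisfiable

From constraint 5: a4 ≥ 7. From constraint 3: a4 ≤ 0. But 0 < 7, so no value of a4 works.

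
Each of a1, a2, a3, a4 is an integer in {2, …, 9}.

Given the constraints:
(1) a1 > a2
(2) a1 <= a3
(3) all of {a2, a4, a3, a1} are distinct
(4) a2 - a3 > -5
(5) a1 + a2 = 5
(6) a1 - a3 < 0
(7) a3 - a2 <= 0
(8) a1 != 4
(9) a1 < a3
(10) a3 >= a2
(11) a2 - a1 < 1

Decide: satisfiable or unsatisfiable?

Constraints 1, 7, and 9 give a1 < a3, a3 ≤ a2, a2 < a1. Chaining: a1 < a3 ≤ a2 < a1, which forces a1 < a1 — impossible.

Unsatisfiable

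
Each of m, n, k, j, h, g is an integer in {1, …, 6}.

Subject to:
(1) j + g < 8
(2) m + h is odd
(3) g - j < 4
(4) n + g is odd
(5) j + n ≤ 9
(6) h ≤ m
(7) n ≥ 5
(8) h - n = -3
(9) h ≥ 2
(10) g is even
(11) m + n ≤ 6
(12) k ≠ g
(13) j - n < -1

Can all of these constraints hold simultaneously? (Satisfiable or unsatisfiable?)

Unsatisfiable

From constraints 6 and 9: m ≥ h ≥ 2. From constraint 7: n ≥ 5. Hence m + n ≥ 7. But constraint 11 requires m + n ≤ 6, and 6 < 7. Contradiction.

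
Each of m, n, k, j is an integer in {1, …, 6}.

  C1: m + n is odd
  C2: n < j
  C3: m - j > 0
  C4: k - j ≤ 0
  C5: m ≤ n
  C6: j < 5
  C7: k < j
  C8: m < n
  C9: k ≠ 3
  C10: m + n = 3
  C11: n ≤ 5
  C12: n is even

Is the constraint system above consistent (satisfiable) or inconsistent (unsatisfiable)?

Constraints 2, 3, and 8 give n < j, j < m, m < n. Chaining: n < j < m < n, which forces n < n — impossible.

Unsatisfiable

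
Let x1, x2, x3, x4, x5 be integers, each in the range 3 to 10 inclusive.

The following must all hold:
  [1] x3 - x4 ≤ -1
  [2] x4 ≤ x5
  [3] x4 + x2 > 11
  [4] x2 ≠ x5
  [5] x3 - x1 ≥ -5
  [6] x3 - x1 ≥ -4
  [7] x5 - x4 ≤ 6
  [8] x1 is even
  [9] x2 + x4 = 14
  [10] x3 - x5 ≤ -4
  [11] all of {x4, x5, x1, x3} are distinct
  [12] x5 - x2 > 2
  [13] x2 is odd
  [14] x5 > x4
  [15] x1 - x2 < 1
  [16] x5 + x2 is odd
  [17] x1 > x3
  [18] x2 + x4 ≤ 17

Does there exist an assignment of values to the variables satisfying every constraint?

Satisfiable

Take x1 = 6, x2 = 7, x3 = 4, x4 = 7, x5 = 10. Then constraint 1: x3 - x4 = -3; constraint 3: x4 + x2 = 14, and every other listed constraint is also met.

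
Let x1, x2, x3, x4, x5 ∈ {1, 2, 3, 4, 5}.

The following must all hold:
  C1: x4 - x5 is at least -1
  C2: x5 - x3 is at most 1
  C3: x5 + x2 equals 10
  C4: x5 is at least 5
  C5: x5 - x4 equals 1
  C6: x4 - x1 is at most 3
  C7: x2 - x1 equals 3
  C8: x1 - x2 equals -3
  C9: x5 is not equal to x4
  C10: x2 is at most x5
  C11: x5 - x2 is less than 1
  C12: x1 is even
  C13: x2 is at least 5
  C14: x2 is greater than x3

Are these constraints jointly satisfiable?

Satisfiable

The assignment x1 = 2, x2 = 5, x3 = 4, x4 = 4, x5 = 5 works:
  constraint 1 holds since x4 - x5 = -1.
  constraint 2 holds since x5 - x3 = 1.
The rest check out directly.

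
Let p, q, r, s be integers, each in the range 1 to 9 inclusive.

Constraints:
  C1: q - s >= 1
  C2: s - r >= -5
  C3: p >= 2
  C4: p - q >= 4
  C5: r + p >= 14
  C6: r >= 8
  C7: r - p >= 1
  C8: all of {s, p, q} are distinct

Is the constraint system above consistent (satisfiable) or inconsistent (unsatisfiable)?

Constraints 1, 2, 4, and 7 give s − r ≥ -5, r − p ≥ 1, p − q ≥ 4, q − s ≥ 1.
Adding all 4 inequalities: the left sides telescope to 0, and the right sides sum to (-5) + 1 + 4 + 1 = 1. So 0 ≥ 1, which is false.

Unsatisfiable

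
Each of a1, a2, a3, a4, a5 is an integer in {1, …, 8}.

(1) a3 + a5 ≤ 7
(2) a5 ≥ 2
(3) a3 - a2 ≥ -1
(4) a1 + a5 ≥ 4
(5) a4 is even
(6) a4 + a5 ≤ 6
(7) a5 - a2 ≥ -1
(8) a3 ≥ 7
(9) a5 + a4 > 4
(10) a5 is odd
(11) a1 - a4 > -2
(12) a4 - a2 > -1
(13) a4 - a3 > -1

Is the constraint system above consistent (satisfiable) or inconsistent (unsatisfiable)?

Unsatisfiable

From constraint 8: a3 ≥ 7. From constraint 2: a5 ≥ 2. Hence a3 + a5 ≥ 9. But constraint 1 requires a3 + a5 ≤ 7, and 7 < 9. Contradiction.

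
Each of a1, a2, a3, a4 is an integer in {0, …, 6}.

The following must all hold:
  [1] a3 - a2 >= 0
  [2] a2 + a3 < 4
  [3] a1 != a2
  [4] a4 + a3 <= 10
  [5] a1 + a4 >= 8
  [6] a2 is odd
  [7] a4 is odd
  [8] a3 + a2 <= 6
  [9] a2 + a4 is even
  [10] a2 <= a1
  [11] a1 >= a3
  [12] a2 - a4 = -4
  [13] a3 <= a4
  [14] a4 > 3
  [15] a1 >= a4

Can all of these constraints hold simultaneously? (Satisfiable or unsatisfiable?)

Satisfiable

Take a1 = 6, a2 = 1, a3 = 2, a4 = 5. Then constraint 1: a3 - a2 = 1; constraint 2: a2 + a3 = 3; constraint 4: a4 + a3 = 7, and every other listed constraint is also met.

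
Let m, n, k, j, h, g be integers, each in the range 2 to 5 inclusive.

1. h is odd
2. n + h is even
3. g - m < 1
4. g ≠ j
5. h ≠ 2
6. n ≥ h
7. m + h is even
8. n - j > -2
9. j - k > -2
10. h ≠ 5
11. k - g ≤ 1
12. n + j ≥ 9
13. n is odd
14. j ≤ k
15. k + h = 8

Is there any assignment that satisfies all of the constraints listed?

Try m = 5, n = 5, k = 5, j = 5, h = 3, g = 4.
Check constraint 3: g - m = -1; constraint 8: n - j = 0; constraint 9: j - k = 0. The remaining constraints are straightforward to verify.

Satisfiable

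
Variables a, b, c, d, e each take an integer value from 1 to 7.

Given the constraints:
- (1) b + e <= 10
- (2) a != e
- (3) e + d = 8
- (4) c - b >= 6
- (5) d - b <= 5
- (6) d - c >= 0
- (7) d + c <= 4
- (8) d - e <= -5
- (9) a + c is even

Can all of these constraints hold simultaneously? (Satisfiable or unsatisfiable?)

Constraints 4, 5, and 6 give b − d ≥ -5, d − c ≥ 0, c − b ≥ 6.
Adding all 3 inequalities: the left sides telescope to 0, and the right sides sum to (-5) + 0 + 6 = 1. So 0 ≥ 1, which is false.

Unsatisfiable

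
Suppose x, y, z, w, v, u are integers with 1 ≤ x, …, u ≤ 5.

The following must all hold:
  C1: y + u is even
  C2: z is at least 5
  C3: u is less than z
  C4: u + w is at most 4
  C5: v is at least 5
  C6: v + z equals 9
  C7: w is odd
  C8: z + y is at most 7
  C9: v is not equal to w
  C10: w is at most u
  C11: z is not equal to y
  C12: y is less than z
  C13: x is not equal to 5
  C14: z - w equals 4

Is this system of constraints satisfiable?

Unsatisfiable

From constraint 5: v ≥ 5. From constraint 2: z ≥ 5. Hence v + z ≥ 10. But constraint 6 requires v + z = 9, and 9 < 10. Contradiction.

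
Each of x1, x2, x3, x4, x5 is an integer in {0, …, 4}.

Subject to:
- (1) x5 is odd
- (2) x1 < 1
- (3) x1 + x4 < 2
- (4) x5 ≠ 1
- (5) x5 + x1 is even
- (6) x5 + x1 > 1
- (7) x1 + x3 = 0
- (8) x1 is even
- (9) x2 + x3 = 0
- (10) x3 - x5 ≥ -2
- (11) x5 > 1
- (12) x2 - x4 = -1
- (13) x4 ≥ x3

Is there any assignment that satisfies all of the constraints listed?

Constraint 1 makes x5 odd and constraint 8 makes x1 even, so x5 + x1 must be odd. Constraint 5 says x5 + x1 is even — contradiction.

Unsatisfiable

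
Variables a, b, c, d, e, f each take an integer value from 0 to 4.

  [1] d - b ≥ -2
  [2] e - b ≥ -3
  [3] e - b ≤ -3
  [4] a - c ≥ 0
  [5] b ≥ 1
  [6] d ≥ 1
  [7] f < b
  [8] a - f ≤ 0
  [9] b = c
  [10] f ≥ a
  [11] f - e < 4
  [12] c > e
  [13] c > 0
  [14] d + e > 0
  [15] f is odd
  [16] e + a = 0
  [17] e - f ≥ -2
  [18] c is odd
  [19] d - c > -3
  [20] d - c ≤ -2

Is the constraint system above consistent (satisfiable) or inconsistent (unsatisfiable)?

Unsatisfiable

Constraints 1, 3, 4, 8, 17, and 20 give c − d ≥ 2, d − b ≥ -2, b − e ≥ 3, e − f ≥ -2, f − a ≥ 0, a − c ≥ 0.
Adding all 6 inequalities: the left sides telescope to 0, and the right sides sum to 2 + (-2) + 3 + (-2) + 0 + 0 = 1. So 0 ≥ 1, which is false.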